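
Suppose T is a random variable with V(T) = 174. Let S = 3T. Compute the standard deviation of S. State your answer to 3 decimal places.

39.573

V(3T) = (3)²·174 = 1566
SD(S) = √1566 ≈ 39.573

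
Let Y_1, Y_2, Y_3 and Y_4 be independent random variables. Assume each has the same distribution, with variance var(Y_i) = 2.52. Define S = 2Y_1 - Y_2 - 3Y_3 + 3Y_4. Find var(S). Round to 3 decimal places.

57.960

By independence, var(S) = (2)²var(Y_1) + (-1)²var(Y_2) + (-3)²var(Y_3) + (3)²var(Y_4)
= (2)²·2.52 + (-1)²·2.52 + (-3)²·2.52 + (3)²·2.52 = 57.96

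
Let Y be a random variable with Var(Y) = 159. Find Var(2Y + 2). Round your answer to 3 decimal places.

636.000

Var(2Y + 2) = (2)²·Var(Y) = 4·159 = 636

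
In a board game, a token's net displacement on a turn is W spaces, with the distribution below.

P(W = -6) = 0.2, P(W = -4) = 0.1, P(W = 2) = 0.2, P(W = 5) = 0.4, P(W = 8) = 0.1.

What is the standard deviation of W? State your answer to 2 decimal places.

4.84

E[W] = (-6)(0.2) + (-4)(0.1) + (2)(0.2) + (5)(0.4) + (8)(0.1) = 1.6
E[W²] = (-6)²(0.2) + (-4)²(0.1) + (2)²(0.2) + (5)²(0.4) + (8)²(0.1) = 26
Var(W) = E[W²] − (E[W])² = 26 − (1.6)² = 23.44
SD(W) = √23.44 ≈ 4.84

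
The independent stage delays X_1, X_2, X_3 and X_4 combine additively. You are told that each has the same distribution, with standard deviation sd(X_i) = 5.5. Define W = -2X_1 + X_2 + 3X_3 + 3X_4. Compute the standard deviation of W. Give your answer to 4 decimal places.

var(X_i) = (5.5)² = 30.25
By independence, var(W) = (-2)²var(X_1) + (1)²var(X_2) + (3)²var(X_3) + (3)²var(X_4)
= (-2)²·30.25 + (1)²·30.25 + (3)²·30.25 + (3)²·30.25 = 695.75
sd(W) = √695.75 ≈ 26.3771

26.3771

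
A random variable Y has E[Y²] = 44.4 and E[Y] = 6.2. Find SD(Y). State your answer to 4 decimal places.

2.4413

var(Y) = 44.4 − (6.2)² = 5.96
SD(Y) = √5.96 ≈ 2.4413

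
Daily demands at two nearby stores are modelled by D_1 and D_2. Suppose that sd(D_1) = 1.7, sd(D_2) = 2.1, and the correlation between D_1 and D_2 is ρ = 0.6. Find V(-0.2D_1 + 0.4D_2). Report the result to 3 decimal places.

0.478

V(D_1) = (1.7)² = 2.89;  V(D_2) = (2.1)² = 4.41
cov(D_1,D_2) = ρ·sd(D_1)·sd(D_2) = 0.6·1.7·2.1 = 2.142
V(-0.2D_1 + 0.4D_2) = (-0.2)²·V(D_1) + (0.4)²·V(D_2) + 2·(-0.2)·(0.4)·cov(D_1,D_2)
= 0.04·2.89 + 0.16·4.41 + -0.16·2.142 = 0.47848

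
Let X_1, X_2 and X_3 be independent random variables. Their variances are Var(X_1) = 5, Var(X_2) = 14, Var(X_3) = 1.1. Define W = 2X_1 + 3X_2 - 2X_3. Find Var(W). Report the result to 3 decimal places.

By independence, Var(W) = (2)²Var(X_1) + (3)²Var(X_2) + (-2)²Var(X_3)
= (2)²·5 + (3)²·14 + (-2)²·1.1 = 150.4

150.400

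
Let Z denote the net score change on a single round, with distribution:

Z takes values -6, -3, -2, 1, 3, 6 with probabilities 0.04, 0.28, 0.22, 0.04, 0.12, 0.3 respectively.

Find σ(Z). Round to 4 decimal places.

E[Z] = (-6)(0.04) + (-3)(0.28) + (-2)(0.22) + (1)(0.04) + (3)(0.12) + (6)(0.3) = 0.68
E[Z²] = (-6)²(0.04) + (-3)²(0.28) + (-2)²(0.22) + (1)²(0.04) + (3)²(0.12) + (6)²(0.3) = 16.76
V(Z) = E[Z²] − (E[Z])² = 16.76 − (0.68)² = 16.2976
σ(Z) = √16.2976 ≈ 4.0370

4.0370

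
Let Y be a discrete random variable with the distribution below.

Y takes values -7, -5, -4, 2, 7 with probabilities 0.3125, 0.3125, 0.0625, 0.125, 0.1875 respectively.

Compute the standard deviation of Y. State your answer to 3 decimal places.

E[Y] = (-7)(0.3125) + (-5)(0.3125) + (-4)(0.0625) + (2)(0.125) + (7)(0.1875) = -2.4375
E[Y²] = (-7)²(0.3125) + (-5)²(0.3125) + (-4)²(0.0625) + (2)²(0.125) + (7)²(0.1875) = 33.8125
var(Y) = E[Y²] − (E[Y])² = 33.8125 − (-2.4375)² = 27.87109375
σ(Y) = √27.87109375 ≈ 5.279

5.279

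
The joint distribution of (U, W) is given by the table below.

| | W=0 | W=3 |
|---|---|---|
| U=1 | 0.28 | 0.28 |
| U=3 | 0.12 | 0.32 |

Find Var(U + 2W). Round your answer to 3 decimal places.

E[U] = 1.88,  E[W] = 1.8,  E[UW] = 3.72
Var(U) = 4.52 − (1.88)² = 0.9856;  Var(W) = 5.4 − (1.8)² = 2.16
cov(U,W) = 3.72 − (1.88)(1.8) = 0.336
Var(U + 2W) = (1)²·0.9856 + (2)²·2.16 + 2·(1)·(2)·0.336 = 10.9696

10.970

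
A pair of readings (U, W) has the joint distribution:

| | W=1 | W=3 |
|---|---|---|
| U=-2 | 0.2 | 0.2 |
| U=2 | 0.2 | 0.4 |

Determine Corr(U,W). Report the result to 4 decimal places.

E[U] = 0.4,  E[W] = 2.2
E[UW] = 1.2
Cov(U,W) = E[UW] − E[U]E[W] = 1.2 − (0.4)(2.2) = 0.32
Var(U) = 3.84,  Var(W) = 0.96
ρ = 0.32 / √(3.84·0.96) ≈ 0.1667

0.1667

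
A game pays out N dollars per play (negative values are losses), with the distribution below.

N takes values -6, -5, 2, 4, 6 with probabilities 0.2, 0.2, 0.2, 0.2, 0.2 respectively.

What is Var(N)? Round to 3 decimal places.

23.360

E[N] = (-6)(0.2) + (-5)(0.2) + (2)(0.2) + (4)(0.2) + (6)(0.2) = 0.2
E[N²] = (-6)²(0.2) + (-5)²(0.2) + (2)²(0.2) + (4)²(0.2) + (6)²(0.2) = 23.4
Var(N) = E[N²] − (E[N])² = 23.4 − (0.2)² = 23.36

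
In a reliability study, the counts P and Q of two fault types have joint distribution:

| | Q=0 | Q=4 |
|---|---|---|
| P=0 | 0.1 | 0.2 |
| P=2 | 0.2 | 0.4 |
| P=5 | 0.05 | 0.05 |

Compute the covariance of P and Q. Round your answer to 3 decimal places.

-0.220

E[P] = 1.7,  E[Q] = 2.6
E[PQ] = 4.2
Cov(P,Q) = E[PQ] − E[P]E[Q] = 4.2 − (1.7)(2.6) = -0.22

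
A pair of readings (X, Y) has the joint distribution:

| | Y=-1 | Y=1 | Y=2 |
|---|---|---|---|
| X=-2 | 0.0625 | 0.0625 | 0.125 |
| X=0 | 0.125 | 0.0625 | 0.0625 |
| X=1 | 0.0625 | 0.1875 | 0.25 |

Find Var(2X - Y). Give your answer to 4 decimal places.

E[X] = 0,  E[Y] = 0.9375,  E[XY] = 0.125
Var(X) = 1.5 − (0)² = 1.5;  Var(Y) = 2.3125 − (0.9375)² = 1.43359375
Cov(X,Y) = 0.125 − (0)(0.9375) = 0.125
Var(2X - Y) = (2)²·1.5 + (-1)²·1.43359375 + 2·(2)·(-1)·0.125 = 6.93359375

6.9336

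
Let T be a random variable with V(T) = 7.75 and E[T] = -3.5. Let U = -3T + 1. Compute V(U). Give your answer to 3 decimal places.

V(-3T + 1) = (-3)²·V(T) = 9·7.75 = 69.75

69.750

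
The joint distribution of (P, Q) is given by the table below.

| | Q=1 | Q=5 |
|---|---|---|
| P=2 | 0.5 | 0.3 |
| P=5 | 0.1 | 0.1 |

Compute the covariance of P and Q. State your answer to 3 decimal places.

E[P] = 2.6,  E[Q] = 2.6
E[PQ] = 7
Cov(P,Q) = E[PQ] − E[P]E[Q] = 7 − (2.6)(2.6) = 0.24

0.240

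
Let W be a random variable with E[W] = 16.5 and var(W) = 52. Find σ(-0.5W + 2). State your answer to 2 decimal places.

3.61

var(-0.5W + 2) = (-0.5)²·52 = 13
σ(-0.5W + 2) = √13 ≈ 3.61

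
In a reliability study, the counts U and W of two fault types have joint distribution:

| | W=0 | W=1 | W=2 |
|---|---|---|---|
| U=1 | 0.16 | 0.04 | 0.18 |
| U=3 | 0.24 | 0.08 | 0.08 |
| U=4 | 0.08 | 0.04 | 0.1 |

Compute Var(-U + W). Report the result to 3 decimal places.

2.444

E[U] = 2.46,  E[W] = 0.88,  E[UW] = 2.08
Var(U) = 7.5 − (2.46)² = 1.4484;  Var(W) = 1.6 − (0.88)² = 0.8256
Cov(U,W) = 2.08 − (2.46)(0.88) = -0.0848
Var(-U + W) = (-1)²·1.4484 + (1)²·0.8256 + 2·(-1)·(1)·-0.0848 = 2.4436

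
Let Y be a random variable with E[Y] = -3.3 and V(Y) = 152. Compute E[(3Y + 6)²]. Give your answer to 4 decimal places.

E[3Y + 6] = 3·-3.3 + 6 = -3.9
V(3Y + 6) = (3)²·152 = 1368
E[(3Y + 6)²] = V((3Y + 6)) + (E[(3Y + 6)])² = 1368 + (-3.9)² = 1383.21

1383.2100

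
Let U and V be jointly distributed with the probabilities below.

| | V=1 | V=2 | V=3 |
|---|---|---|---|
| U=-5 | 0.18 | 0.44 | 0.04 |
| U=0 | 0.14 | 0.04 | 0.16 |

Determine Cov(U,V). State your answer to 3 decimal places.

E[U] = -3.3,  E[V] = 1.88
E[UV] = -5.9
Cov(U,V) = E[UV] − E[U]E[V] = -5.9 − (-3.3)(1.88) = 0.304

0.304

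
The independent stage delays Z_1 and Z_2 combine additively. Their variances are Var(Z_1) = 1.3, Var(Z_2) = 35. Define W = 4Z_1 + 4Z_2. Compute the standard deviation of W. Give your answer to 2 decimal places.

24.10

By independence, Var(W) = (4)²Var(Z_1) + (4)²Var(Z_2)
= (4)²·1.3 + (4)²·35 = 580.8
SD(W) = √580.8 ≈ 24.10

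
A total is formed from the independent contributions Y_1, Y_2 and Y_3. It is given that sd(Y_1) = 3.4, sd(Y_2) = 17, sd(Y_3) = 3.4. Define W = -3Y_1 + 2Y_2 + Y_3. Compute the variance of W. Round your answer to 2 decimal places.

1271.60

Var(Y_1) = 11.56, Var(Y_2) = 289, Var(Y_3) = 11.56
By independence, Var(W) = (-3)²Var(Y_1) + (2)²Var(Y_2) + (1)²Var(Y_3)
= (-3)²·11.56 + (2)²·289 + (1)²·11.56 = 1271.6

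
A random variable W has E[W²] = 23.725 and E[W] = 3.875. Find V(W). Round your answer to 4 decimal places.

V(W) = 23.725 − (3.875)² = 8.709375

8.7094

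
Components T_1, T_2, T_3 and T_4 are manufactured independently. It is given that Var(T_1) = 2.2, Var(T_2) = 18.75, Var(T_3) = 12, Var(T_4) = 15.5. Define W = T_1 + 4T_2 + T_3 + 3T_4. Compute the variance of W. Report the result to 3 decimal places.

By independence, Var(W) = (1)²Var(T_1) + (4)²Var(T_2) + (1)²Var(T_3) + (3)²Var(T_4)
= (1)²·2.2 + (4)²·18.75 + (1)²·12 + (3)²·15.5 = 453.7

453.700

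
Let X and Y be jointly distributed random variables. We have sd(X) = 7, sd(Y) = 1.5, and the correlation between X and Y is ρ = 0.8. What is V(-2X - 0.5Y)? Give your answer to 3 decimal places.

V(X) = (7)² = 49;  V(Y) = (1.5)² = 2.25
Cov(X,Y) = ρ·sd(X)·sd(Y) = 0.8·7·1.5 = 8.4
V(-2X - 0.5Y) = (-2)²·V(X) + (-0.5)²·V(Y) + 2·(-2)·(-0.5)·Cov(X,Y)
= 4·49 + 0.25·2.25 + 2·8.4 = 213.3625

213.363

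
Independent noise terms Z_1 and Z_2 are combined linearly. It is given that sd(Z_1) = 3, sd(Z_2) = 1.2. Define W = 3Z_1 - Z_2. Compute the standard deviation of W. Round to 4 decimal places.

V(Z_1) = 9, V(Z_2) = 1.44
By independence, V(W) = (3)²V(Z_1) + (-1)²V(Z_2)
= (3)²·9 + (-1)²·1.44 = 82.44
sd(W) = √82.44 ≈ 9.0796

9.0796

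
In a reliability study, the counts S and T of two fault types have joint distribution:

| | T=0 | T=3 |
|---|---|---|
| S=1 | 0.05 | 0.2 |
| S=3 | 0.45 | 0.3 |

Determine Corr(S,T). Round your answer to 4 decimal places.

-0.3464

E[S] = 2.5,  E[T] = 1.5
E[ST] = 3.3
Cov(S,T) = E[ST] − E[S]E[T] = 3.3 − (2.5)(1.5) = -0.45
var(S) = 0.75,  var(T) = 2.25
ρ = -0.45 / √(0.75·2.25) ≈ -0.3464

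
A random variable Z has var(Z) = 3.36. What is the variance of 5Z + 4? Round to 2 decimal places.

84.00

var(5Z + 4) = (5)²·var(Z) = 25·3.36 = 84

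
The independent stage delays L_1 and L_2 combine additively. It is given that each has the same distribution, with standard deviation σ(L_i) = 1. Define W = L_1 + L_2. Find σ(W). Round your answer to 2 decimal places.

V(L_i) = (1)² = 1
By independence, V(W) = (1)²V(L_1) + (1)²V(L_2)
= (1)²·1 + (1)²·1 = 2
σ(W) = √2 ≈ 1.41

1.41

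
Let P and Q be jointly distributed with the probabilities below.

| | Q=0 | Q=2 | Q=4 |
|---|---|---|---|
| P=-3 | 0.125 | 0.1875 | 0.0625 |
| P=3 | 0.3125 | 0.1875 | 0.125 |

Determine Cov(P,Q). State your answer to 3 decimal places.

-0.375

E[P] = 0.75,  E[Q] = 1.5
E[PQ] = 0.75
Cov(P,Q) = E[PQ] − E[P]E[Q] = 0.75 − (0.75)(1.5) = -0.375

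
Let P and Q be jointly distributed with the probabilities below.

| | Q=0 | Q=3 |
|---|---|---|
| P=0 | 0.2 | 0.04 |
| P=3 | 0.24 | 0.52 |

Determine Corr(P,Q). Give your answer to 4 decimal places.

E[P] = 2.28,  E[Q] = 1.68
E[PQ] = 4.68
cov(P,Q) = E[PQ] − E[P]E[Q] = 4.68 − (2.28)(1.68) = 0.8496
V(P) = 1.6416,  V(Q) = 2.2176
ρ = 0.8496 / √(1.6416·2.2176) ≈ 0.4453

0.4453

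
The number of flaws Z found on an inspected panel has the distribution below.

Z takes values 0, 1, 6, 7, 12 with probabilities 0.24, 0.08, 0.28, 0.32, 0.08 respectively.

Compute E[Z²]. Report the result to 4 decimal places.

37.3600

E[Z²] = (0)²(0.24) + (1)²(0.08) + (6)²(0.28) + (7)²(0.32) + (12)²(0.08) = 37.36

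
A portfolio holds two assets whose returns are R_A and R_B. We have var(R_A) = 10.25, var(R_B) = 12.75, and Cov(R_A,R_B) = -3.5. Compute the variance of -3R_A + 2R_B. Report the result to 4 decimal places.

185.2500

var(-3R_A + 2R_B) = (-3)²·var(R_A) + (2)²·var(R_B) + 2·(-3)·(2)·Cov(R_A,R_B)
= 9·10.25 + 4·12.75 + -12·-3.5 = 185.25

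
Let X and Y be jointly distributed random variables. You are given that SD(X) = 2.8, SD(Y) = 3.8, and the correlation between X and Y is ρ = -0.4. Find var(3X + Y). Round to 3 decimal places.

59.464

var(X) = (2.8)² = 7.84;  var(Y) = (3.8)² = 14.44
cov(X,Y) = ρ·SD(X)·SD(Y) = -0.4·2.8·3.8 = -4.256
var(3X + Y) = (3)²·var(X) + (1)²·var(Y) + 2·(3)·(1)·cov(X,Y)
= 9·7.84 + 1·14.44 + 6·-4.256 = 59.464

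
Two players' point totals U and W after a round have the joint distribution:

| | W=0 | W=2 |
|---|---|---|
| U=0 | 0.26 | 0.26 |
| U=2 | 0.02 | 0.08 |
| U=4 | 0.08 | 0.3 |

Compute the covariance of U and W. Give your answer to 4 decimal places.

E[U] = 1.72,  E[W] = 1.28
E[UW] = 2.72
cov(U,W) = E[UW] − E[U]E[W] = 2.72 − (1.72)(1.28) = 0.5184

0.5184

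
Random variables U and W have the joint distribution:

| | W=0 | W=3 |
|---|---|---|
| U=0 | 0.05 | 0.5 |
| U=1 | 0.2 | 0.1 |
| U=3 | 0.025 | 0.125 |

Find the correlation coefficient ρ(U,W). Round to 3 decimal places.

E[U] = 0.75,  E[W] = 2.175
E[UW] = 1.425
Cov(U,W) = E[UW] − E[U]E[W] = 1.425 − (0.75)(2.175) = -0.20625
Var(U) = 1.0875,  Var(W) = 1.794375
ρ = -0.20625 / √(1.0875·1.794375) ≈ -0.148

-0.148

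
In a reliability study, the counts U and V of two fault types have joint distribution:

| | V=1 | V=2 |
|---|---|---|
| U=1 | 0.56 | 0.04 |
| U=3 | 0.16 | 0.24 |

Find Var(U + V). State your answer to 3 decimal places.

1.674

E[U] = 1.8,  E[V] = 1.28,  E[UV] = 2.56
Var(U) = 4.2 − (1.8)² = 0.96;  Var(V) = 1.84 − (1.28)² = 0.2016
Cov(U,V) = 2.56 − (1.8)(1.28) = 0.256
Var(U + V) = (1)²·0.96 + (1)²·0.2016 + 2·(1)·(1)·0.256 = 1.6736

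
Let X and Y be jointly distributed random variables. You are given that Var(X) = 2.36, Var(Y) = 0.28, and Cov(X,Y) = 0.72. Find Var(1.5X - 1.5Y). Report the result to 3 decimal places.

Var(1.5X - 1.5Y) = (1.5)²·Var(X) + (-1.5)²·Var(Y) + 2·(1.5)·(-1.5)·Cov(X,Y)
= 2.25·2.36 + 2.25·0.28 + -4.5·0.72 = 2.7

2.700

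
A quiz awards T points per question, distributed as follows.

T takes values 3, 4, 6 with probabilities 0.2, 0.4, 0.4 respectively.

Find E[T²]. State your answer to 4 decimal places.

22.6000

E[T²] = (3)²(0.2) + (4)²(0.4) + (6)²(0.4) = 22.6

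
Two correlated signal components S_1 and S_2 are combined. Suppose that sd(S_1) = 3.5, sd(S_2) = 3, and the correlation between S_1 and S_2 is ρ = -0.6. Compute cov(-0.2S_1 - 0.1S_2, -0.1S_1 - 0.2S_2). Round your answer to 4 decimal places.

0.1100

Var(S_1) = (3.5)² = 12.25;  Var(S_2) = (3)² = 9
cov(S_1,S_2) = ρ·sd(S_1)·sd(S_2) = -0.6·3.5·3 = -6.3
cov(-0.2S_1 - 0.1S_2, -0.1S_1 - 0.2S_2) = (-0.2)(-0.1)Var(S_1) + (-0.1)(-0.2)Var(S_2) + [(-0.2)(-0.2) + (-0.1)(-0.1)]cov(S_1,S_2)
= 0.02·12.25 + 0.02·9 + 0.05·-6.3 = 0.11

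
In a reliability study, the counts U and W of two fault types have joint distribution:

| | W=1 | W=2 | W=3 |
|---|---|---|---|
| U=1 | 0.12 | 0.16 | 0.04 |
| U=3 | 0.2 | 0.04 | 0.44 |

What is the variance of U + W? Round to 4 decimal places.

E[U] = 2.36,  E[W] = 2.16,  E[UW] = 5.36
var(U) = 6.44 − (2.36)² = 0.8704;  var(W) = 5.44 − (2.16)² = 0.7744
Cov(U,W) = 5.36 − (2.36)(2.16) = 0.2624
var(U + W) = (1)²·0.8704 + (1)²·0.7744 + 2·(1)·(1)·0.2624 = 2.1696

2.1696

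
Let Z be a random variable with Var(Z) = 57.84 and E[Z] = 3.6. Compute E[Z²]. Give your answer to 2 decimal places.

70.80

E[Z²] = Var(Z) + (E[Z])² = 57.84 + (3.6)² = 70.8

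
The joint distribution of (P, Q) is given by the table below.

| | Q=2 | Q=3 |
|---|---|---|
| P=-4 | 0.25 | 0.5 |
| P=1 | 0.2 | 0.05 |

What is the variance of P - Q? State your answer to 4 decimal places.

E[P] = -2.75,  E[Q] = 2.55,  E[PQ] = -7.45
V(P) = 12.25 − (-2.75)² = 4.6875;  V(Q) = 6.75 − (2.55)² = 0.2475
cov(P,Q) = -7.45 − (-2.75)(2.55) = -0.4375
V(P - Q) = (1)²·4.6875 + (-1)²·0.2475 + 2·(1)·(-1)·-0.4375 = 5.81

5.8100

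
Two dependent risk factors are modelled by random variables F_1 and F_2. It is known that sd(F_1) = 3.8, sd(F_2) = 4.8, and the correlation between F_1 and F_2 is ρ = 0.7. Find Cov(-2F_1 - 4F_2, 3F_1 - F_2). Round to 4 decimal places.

-122.1600

Var(F_1) = (3.8)² = 14.44;  Var(F_2) = (4.8)² = 23.04
Cov(F_1,F_2) = ρ·sd(F_1)·sd(F_2) = 0.7·3.8·4.8 = 12.768
Cov(-2F_1 - 4F_2, 3F_1 - F_2) = (-2)(3)Var(F_1) + (-4)(-1)Var(F_2) + [(-2)(-1) + (-4)(3)]Cov(F_1,F_2)
= -6·14.44 + 4·23.04 + -10·12.768 = -122.16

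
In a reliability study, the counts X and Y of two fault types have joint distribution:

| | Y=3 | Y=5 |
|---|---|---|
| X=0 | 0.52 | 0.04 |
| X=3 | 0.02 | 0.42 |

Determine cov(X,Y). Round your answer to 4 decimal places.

1.3056

E[X] = 1.32,  E[Y] = 3.92
E[XY] = 6.48
cov(X,Y) = E[XY] − E[X]E[Y] = 6.48 − (1.32)(3.92) = 1.3056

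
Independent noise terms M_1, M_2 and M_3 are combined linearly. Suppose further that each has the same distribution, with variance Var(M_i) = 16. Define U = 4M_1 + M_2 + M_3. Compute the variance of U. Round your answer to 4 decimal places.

288.0000

By independence, Var(U) = (4)²Var(M_1) + (1)²Var(M_2) + (1)²Var(M_3)
= (4)²·16 + (1)²·16 + (1)²·16 = 288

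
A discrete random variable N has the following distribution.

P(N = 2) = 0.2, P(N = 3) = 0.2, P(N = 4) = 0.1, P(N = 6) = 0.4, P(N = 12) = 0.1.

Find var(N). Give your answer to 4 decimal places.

E[N] = (2)(0.2) + (3)(0.2) + (4)(0.1) + (6)(0.4) + (12)(0.1) = 5
E[N²] = (2)²(0.2) + (3)²(0.2) + (4)²(0.1) + (6)²(0.4) + (12)²(0.1) = 33
var(N) = E[N²] − (E[N])² = 33 − (5)² = 8

8.0000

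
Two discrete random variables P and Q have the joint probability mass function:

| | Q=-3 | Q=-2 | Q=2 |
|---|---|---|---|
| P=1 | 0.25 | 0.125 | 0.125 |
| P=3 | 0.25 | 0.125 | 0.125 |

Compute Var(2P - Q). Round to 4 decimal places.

E[P] = 2,  E[Q] = -1.5,  E[PQ] = -3
Var(P) = 5 − (2)² = 1;  Var(Q) = 6.5 − (-1.5)² = 4.25
cov(P,Q) = -3 − (2)(-1.5) = 0
Var(2P - Q) = (2)²·1 + (-1)²·4.25 + 2·(2)·(-1)·0 = 8.25

8.2500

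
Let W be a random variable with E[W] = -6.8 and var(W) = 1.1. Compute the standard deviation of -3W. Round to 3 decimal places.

var(-3W) = (-3)²·1.1 = 9.9
SD(-3W) = √9.9 ≈ 3.146

3.146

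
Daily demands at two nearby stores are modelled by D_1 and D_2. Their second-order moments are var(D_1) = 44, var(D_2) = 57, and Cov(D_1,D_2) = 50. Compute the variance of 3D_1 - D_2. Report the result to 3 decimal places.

var(3D_1 - D_2) = (3)²·var(D_1) + (-1)²·var(D_2) + 2·(3)·(-1)·Cov(D_1,D_2)
= 9·44 + 1·57 + -6·50 = 153

153.000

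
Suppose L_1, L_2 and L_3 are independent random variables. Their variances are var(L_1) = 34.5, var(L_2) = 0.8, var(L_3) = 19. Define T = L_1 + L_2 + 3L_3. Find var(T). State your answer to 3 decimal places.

By independence, var(T) = (1)²var(L_1) + (1)²var(L_2) + (3)²var(L_3)
= (1)²·34.5 + (1)²·0.8 + (3)²·19 = 206.3

206.300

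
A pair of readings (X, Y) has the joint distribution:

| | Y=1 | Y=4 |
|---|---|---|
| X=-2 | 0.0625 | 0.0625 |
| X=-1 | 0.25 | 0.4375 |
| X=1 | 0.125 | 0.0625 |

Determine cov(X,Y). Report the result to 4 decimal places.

E[X] = -0.75,  E[Y] = 2.6875
E[XY] = -2.25
cov(X,Y) = E[XY] − E[X]E[Y] = -2.25 − (-0.75)(2.6875) = -0.234375

-0.2344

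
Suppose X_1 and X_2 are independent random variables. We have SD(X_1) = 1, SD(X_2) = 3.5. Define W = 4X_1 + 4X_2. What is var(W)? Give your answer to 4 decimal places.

var(X_1) = 1, var(X_2) = 12.25
By independence, var(W) = (4)²var(X_1) + (4)²var(X_2)
= (4)²·1 + (4)²·12.25 = 212

212.0000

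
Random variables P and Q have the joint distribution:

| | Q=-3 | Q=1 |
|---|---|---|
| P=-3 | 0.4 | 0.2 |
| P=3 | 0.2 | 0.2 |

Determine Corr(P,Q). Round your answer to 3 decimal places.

E[P] = -0.6,  E[Q] = -1.4
E[PQ] = 1.8
cov(P,Q) = E[PQ] − E[P]E[Q] = 1.8 − (-0.6)(-1.4) = 0.96
var(P) = 8.64,  var(Q) = 3.84
ρ = 0.96 / √(8.64·3.84) ≈ 0.167

0.167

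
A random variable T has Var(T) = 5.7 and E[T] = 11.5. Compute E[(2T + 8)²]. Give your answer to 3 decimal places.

983.800

E[2T + 8] = 2·11.5 + 8 = 31
Var(2T + 8) = (2)²·5.7 = 22.8
E[(2T + 8)²] = Var((2T + 8)) + (E[(2T + 8)])² = 22.8 + (31)² = 983.8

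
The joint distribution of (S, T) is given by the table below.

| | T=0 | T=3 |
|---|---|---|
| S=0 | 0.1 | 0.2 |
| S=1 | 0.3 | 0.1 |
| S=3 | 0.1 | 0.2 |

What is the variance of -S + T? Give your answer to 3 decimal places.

3.360

E[S] = 1.3,  E[T] = 1.5,  E[ST] = 2.1
V(S) = 3.1 − (1.3)² = 1.41;  V(T) = 4.5 − (1.5)² = 2.25
Cov(S,T) = 2.1 − (1.3)(1.5) = 0.15
V(-S + T) = (-1)²·1.41 + (1)²·2.25 + 2·(-1)·(1)·0.15 = 3.36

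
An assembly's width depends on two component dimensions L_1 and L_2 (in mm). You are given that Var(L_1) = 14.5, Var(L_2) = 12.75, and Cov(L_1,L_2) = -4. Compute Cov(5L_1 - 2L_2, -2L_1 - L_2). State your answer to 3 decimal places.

-115.500

Cov(5L_1 - 2L_2, -2L_1 - L_2) = (5)(-2)Var(L_1) + (-2)(-1)Var(L_2) + [(5)(-1) + (-2)(-2)]Cov(L_1,L_2)
= -10·14.5 + 2·12.75 + -1·-4 = -115.5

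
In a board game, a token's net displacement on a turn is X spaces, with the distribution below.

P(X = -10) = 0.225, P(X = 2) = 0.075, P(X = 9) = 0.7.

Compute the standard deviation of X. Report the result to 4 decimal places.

7.8651

E[X] = (-10)(0.225) + (2)(0.075) + (9)(0.7) = 4.2
E[X²] = (-10)²(0.225) + (2)²(0.075) + (9)²(0.7) = 79.5
Var(X) = E[X²] − (E[X])² = 79.5 − (4.2)² = 61.86
SD(X) = √61.86 ≈ 7.8651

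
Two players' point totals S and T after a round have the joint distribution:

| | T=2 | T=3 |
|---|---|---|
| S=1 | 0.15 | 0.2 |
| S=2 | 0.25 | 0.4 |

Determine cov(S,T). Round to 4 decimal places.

0.0100

E[S] = 1.65,  E[T] = 2.6
E[ST] = 4.3
cov(S,T) = E[ST] − E[S]E[T] = 4.3 − (1.65)(2.6) = 0.01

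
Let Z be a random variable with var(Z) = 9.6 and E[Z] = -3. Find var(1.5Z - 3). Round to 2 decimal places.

21.60

var(1.5Z - 3) = (1.5)²·var(Z) = 2.25·9.6 = 21.6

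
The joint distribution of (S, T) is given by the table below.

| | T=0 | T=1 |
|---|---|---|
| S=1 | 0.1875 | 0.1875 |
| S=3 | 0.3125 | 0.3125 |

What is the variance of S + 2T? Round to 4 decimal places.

E[S] = 2.25,  E[T] = 0.5,  E[ST] = 1.125
Var(S) = 6 − (2.25)² = 0.9375;  Var(T) = 0.5 − (0.5)² = 0.25
cov(S,T) = 1.125 − (2.25)(0.5) = 0
Var(S + 2T) = (1)²·0.9375 + (2)²·0.25 + 2·(1)·(2)·0 = 1.9375

1.9375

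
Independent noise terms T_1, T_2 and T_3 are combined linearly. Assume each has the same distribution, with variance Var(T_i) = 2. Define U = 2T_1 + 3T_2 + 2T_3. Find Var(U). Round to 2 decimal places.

By independence, Var(U) = (2)²Var(T_1) + (3)²Var(T_2) + (2)²Var(T_3)
= (2)²·2 + (3)²·2 + (2)²·2 = 34

34.00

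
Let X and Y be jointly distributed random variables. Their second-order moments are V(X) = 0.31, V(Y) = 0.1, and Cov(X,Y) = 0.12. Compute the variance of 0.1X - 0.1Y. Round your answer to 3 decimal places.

0.002

V(0.1X - 0.1Y) = (0.1)²·V(X) + (-0.1)²·V(Y) + 2·(0.1)·(-0.1)·Cov(X,Y)
= 0.01·0.31 + 0.01·0.1 + -0.02·0.12 = 0.0017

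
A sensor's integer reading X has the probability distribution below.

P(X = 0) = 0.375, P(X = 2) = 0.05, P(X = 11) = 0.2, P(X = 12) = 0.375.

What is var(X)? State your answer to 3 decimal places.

32.160

E[X] = (0)(0.375) + (2)(0.05) + (11)(0.2) + (12)(0.375) = 6.8
E[X²] = (0)²(0.375) + (2)²(0.05) + (11)²(0.2) + (12)²(0.375) = 78.4
var(X) = E[X²] − (E[X])² = 78.4 − (6.8)² = 32.16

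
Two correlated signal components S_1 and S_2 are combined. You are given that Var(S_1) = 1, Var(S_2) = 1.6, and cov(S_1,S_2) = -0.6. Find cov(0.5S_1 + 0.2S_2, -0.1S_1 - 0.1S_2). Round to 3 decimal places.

cov(0.5S_1 + 0.2S_2, -0.1S_1 - 0.1S_2) = (0.5)(-0.1)Var(S_1) + (0.2)(-0.1)Var(S_2) + [(0.5)(-0.1) + (0.2)(-0.1)]cov(S_1,S_2)
= -0.05·1 + -0.02·1.6 + -0.07·-0.6 = -0.04

-0.040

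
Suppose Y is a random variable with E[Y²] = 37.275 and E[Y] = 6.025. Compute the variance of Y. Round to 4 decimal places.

var(Y) = 37.275 − (6.025)² = 0.974375

0.9744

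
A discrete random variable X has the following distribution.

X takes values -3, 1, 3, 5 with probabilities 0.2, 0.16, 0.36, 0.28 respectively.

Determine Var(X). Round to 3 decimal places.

8.038

E[X] = (-3)(0.2) + (1)(0.16) + (3)(0.36) + (5)(0.28) = 2.04
E[X²] = (-3)²(0.2) + (1)²(0.16) + (3)²(0.36) + (5)²(0.28) = 12.2
Var(X) = E[X²] − (E[X])² = 12.2 − (2.04)² = 8.0384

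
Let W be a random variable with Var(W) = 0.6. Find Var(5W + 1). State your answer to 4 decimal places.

Var(5W + 1) = (5)²·Var(W) = 25·0.6 = 15

15.0000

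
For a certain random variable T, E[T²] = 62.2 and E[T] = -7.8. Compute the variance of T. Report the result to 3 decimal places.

Var(T) = 62.2 − (-7.8)² = 1.36

1.360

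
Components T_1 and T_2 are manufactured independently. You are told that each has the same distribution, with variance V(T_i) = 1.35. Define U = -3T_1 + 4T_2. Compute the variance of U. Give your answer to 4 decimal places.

33.7500

By independence, V(U) = (-3)²V(T_1) + (4)²V(T_2)
= (-3)²·1.35 + (4)²·1.35 = 33.75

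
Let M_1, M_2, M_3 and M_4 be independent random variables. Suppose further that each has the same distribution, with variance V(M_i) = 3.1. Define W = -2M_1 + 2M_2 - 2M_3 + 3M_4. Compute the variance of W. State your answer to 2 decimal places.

65.10

By independence, V(W) = (-2)²V(M_1) + (2)²V(M_2) + (-2)²V(M_3) + (3)²V(M_4)
= (-2)²·3.1 + (2)²·3.1 + (-2)²·3.1 + (3)²·3.1 = 65.1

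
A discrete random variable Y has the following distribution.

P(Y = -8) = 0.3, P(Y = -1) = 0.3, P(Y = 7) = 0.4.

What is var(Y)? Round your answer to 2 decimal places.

E[Y] = (-8)(0.3) + (-1)(0.3) + (7)(0.4) = 0.1
E[Y²] = (-8)²(0.3) + (-1)²(0.3) + (7)²(0.4) = 39.1
var(Y) = E[Y²] − (E[Y])² = 39.1 − (0.1)² = 39.09

39.09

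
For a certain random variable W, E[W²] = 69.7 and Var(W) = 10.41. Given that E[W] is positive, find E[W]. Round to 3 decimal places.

(E[W])² = E[W²] − Var(W) = 69.7 − 10.41 = 59.29
E[W] = √59.29 = 7.7

7.700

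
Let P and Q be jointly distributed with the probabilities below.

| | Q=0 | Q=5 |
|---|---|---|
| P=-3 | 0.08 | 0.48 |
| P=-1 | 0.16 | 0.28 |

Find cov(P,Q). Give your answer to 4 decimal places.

-0.5440

E[P] = -2.12,  E[Q] = 3.8
E[PQ] = -8.6
cov(P,Q) = E[PQ] − E[P]E[Q] = -8.6 − (-2.12)(3.8) = -0.544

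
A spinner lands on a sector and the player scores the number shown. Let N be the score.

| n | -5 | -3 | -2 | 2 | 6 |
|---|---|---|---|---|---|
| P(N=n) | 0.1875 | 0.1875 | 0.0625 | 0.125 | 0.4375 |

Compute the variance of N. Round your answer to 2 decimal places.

E[N] = (-5)(0.1875) + (-3)(0.1875) + (-2)(0.0625) + (2)(0.125) + (6)(0.4375) = 1.25
E[N²] = (-5)²(0.1875) + (-3)²(0.1875) + (-2)²(0.0625) + (2)²(0.125) + (6)²(0.4375) = 22.875
var(N) = E[N²] − (E[N])² = 22.875 − (1.25)² = 21.3125

21.31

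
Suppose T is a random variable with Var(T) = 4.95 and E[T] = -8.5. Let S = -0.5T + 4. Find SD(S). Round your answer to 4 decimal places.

1.1124

Var(-0.5T + 4) = (-0.5)²·4.95 = 1.2375
SD(S) = √1.2375 ≈ 1.1124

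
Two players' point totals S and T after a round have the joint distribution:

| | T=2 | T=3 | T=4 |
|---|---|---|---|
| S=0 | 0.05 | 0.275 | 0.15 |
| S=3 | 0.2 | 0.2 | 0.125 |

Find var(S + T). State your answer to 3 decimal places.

2.240

E[S] = 1.575,  E[T] = 3.025,  E[ST] = 4.5
var(S) = 4.725 − (1.575)² = 2.244375;  var(T) = 9.675 − (3.025)² = 0.524375
Cov(S,T) = 4.5 − (1.575)(3.025) = -0.264375
var(S + T) = (1)²·2.244375 + (1)²·0.524375 + 2·(1)·(1)·-0.264375 = 2.24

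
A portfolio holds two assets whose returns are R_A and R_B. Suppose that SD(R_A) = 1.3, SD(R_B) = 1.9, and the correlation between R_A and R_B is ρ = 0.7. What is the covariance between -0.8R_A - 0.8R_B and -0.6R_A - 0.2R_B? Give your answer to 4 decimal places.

Var(R_A) = (1.3)² = 1.69;  Var(R_B) = (1.9)² = 3.61
Cov(R_A,R_B) = ρ·SD(R_A)·SD(R_B) = 0.7·1.3·1.9 = 1.729
Cov(-0.8R_A - 0.8R_B, -0.6R_A - 0.2R_B) = (-0.8)(-0.6)Var(R_A) + (-0.8)(-0.2)Var(R_B) + [(-0.8)(-0.2) + (-0.8)(-0.6)]Cov(R_A,R_B)
= 0.48·1.69 + 0.16·3.61 + 0.64·1.729 = 2.49536

2.4954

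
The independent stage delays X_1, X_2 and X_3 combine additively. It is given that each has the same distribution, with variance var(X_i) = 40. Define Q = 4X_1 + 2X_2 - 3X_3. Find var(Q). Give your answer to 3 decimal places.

By independence, var(Q) = (4)²var(X_1) + (2)²var(X_2) + (-3)²var(X_3)
= (4)²·40 + (2)²·40 + (-3)²·40 = 1160

1160.000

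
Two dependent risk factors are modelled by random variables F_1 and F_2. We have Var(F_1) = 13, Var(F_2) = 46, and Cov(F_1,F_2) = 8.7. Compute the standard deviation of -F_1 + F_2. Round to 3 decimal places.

6.450

Var(-F_1 + F_2) = (-1)²·Var(F_1) + (1)²·Var(F_2) + 2·(-1)·(1)·Cov(F_1,F_2)
= 1·13 + 1·46 + -2·8.7 = 41.6
SD(-F_1 + F_2) = √41.6 ≈ 6.450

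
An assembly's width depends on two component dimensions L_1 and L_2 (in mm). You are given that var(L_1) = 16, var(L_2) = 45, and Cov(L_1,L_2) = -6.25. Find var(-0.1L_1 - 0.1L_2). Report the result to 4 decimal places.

0.4850

var(-0.1L_1 - 0.1L_2) = (-0.1)²·var(L_1) + (-0.1)²·var(L_2) + 2·(-0.1)·(-0.1)·Cov(L_1,L_2)
= 0.01·16 + 0.01·45 + 0.02·-6.25 = 0.485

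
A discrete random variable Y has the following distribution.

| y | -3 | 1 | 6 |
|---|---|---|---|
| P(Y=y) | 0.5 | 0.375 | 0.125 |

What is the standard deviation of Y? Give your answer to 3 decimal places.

E[Y] = (-3)(0.5) + (1)(0.375) + (6)(0.125) = -0.375
E[Y²] = (-3)²(0.5) + (1)²(0.375) + (6)²(0.125) = 9.375
Var(Y) = E[Y²] − (E[Y])² = 9.375 − (-0.375)² = 9.234375
sd(Y) = √9.234375 ≈ 3.039

3.039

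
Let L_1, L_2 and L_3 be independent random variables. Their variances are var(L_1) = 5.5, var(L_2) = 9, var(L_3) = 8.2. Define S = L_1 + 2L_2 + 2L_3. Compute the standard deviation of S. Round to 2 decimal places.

By independence, var(S) = (1)²var(L_1) + (2)²var(L_2) + (2)²var(L_3)
= (1)²·5.5 + (2)²·9 + (2)²·8.2 = 74.3
SD(S) = √74.3 ≈ 8.62

8.62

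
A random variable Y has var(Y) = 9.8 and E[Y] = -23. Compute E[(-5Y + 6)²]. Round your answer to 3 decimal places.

14886.000

E[-5Y + 6] = -5·-23 + 6 = 121
var(-5Y + 6) = (-5)²·9.8 = 245
E[(-5Y + 6)²] = var((-5Y + 6)) + (E[(-5Y + 6)])² = 245 + (121)² = 14886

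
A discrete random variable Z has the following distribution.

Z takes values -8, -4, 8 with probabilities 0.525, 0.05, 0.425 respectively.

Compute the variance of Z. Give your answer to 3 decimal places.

60.600

E[Z] = (-8)(0.525) + (-4)(0.05) + (8)(0.425) = -1
E[Z²] = (-8)²(0.525) + (-4)²(0.05) + (8)²(0.425) = 61.6
var(Z) = E[Z²] − (E[Z])² = 61.6 − (-1)² = 60.6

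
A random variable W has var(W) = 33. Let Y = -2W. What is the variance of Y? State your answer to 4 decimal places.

var(-2W) = (-2)²·var(W) = 4·33 = 132

132.0000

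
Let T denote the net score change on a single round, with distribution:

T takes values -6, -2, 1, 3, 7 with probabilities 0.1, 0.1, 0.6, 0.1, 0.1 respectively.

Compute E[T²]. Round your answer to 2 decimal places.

10.40

E[T²] = (-6)²(0.1) + (-2)²(0.1) + (1)²(0.6) + (3)²(0.1) + (7)²(0.1) = 10.4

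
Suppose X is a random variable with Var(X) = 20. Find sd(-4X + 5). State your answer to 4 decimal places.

17.8885

Var(-4X + 5) = (-4)²·20 = 320
sd(-4X + 5) = √320 ≈ 17.8885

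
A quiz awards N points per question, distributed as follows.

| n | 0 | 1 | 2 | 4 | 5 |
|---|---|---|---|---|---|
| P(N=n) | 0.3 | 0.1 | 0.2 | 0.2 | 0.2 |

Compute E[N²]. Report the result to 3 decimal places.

E[N²] = (0)²(0.3) + (1)²(0.1) + (2)²(0.2) + (4)²(0.2) + (5)²(0.2) = 9.1

9.100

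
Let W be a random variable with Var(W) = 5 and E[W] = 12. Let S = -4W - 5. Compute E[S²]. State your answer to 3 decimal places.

2889.000

E[-4W - 5] = -4·12 − 5 = -53
Var(-4W - 5) = (-4)²·5 = 80
E[S²] = Var(S) + (E[S])² = 80 + (-53)² = 2889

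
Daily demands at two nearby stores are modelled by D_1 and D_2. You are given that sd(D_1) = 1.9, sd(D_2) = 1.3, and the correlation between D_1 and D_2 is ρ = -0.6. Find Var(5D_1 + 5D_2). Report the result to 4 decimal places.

Var(D_1) = (1.9)² = 3.61;  Var(D_2) = (1.3)² = 1.69
Cov(D_1,D_2) = ρ·sd(D_1)·sd(D_2) = -0.6·1.9·1.3 = -1.482
Var(5D_1 + 5D_2) = (5)²·Var(D_1) + (5)²·Var(D_2) + 2·(5)·(5)·Cov(D_1,D_2)
= 25·3.61 + 25·1.69 + 50·-1.482 = 58.4

58.4000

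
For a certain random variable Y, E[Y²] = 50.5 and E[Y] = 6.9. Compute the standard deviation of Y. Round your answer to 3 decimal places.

var(Y) = 50.5 − (6.9)² = 2.89
σ(Y) = √2.89 ≈ 1.700

1.700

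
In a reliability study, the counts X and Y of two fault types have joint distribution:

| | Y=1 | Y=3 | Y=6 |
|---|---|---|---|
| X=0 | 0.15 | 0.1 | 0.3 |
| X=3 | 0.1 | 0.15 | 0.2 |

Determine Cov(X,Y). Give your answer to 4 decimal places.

-0.1500

E[X] = 1.35,  E[Y] = 4
E[XY] = 5.25
Cov(X,Y) = E[XY] − E[X]E[Y] = 5.25 − (1.35)(4) = -0.15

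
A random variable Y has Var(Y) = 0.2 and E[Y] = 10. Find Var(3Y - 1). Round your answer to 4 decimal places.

Var(3Y - 1) = (3)²·Var(Y) = 9·0.2 = 1.8

1.8000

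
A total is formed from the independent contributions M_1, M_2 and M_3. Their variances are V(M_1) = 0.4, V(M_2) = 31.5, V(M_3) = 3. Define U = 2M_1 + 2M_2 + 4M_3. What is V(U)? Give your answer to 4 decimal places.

By independence, V(U) = (2)²V(M_1) + (2)²V(M_2) + (4)²V(M_3)
= (2)²·0.4 + (2)²·31.5 + (4)²·3 = 175.6

175.6000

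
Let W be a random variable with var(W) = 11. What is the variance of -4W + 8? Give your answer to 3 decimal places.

var(-4W + 8) = (-4)²·var(W) = 16·11 = 176

176.000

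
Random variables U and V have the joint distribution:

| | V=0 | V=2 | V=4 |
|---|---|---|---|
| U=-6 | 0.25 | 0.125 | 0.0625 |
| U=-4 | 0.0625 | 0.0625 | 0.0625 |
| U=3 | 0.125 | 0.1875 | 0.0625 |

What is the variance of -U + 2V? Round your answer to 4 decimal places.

23.0625

E[U] = -2.25,  E[V] = 1.5,  E[UV] = -2.625
Var(U) = 22.125 − (-2.25)² = 17.0625;  Var(V) = 4.5 − (1.5)² = 2.25
cov(U,V) = -2.625 − (-2.25)(1.5) = 0.75
Var(-U + 2V) = (-1)²·17.0625 + (2)²·2.25 + 2·(-1)·(2)·0.75 = 23.0625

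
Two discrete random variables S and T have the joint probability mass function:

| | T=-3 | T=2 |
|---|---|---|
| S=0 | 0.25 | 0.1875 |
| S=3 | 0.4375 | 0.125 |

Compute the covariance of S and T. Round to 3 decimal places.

E[S] = 1.6875,  E[T] = -1.4375
E[ST] = -3.1875
Cov(S,T) = E[ST] − E[S]E[T] = -3.1875 − (1.6875)(-1.4375) = -0.76171875

-0.762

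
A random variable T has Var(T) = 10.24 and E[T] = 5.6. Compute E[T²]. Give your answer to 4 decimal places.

41.6000

E[T²] = Var(T) + (E[T])² = 10.24 + (5.6)² = 41.6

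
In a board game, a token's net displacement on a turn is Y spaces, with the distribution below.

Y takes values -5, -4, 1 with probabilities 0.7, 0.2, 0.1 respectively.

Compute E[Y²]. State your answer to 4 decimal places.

E[Y²] = (-5)²(0.7) + (-4)²(0.2) + (1)²(0.1) = 20.8

20.8000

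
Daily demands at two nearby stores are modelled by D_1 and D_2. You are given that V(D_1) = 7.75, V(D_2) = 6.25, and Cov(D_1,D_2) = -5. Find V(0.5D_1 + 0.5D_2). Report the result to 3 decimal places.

V(0.5D_1 + 0.5D_2) = (0.5)²·V(D_1) + (0.5)²·V(D_2) + 2·(0.5)·(0.5)·Cov(D_1,D_2)
= 0.25·7.75 + 0.25·6.25 + 0.5·-5 = 1

1.000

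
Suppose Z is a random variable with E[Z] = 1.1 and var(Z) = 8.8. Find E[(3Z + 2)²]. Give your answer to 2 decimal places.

E[3Z + 2] = 3·1.1 + 2 = 5.3
var(3Z + 2) = (3)²·8.8 = 79.2
E[(3Z + 2)²] = var((3Z + 2)) + (E[(3Z + 2)])² = 79.2 + (5.3)² = 107.29

107.29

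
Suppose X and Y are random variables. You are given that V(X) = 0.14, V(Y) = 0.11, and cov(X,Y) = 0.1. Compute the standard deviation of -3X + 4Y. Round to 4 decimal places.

0.7874

V(-3X + 4Y) = (-3)²·V(X) + (4)²·V(Y) + 2·(-3)·(4)·cov(X,Y)
= 9·0.14 + 16·0.11 + -24·0.1 = 0.62
σ(-3X + 4Y) = √0.62 ≈ 0.7874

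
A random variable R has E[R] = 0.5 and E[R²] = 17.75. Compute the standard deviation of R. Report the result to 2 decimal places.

V(R) = 17.75 − (0.5)² = 17.5
SD(R) = √17.5 ≈ 4.18

4.18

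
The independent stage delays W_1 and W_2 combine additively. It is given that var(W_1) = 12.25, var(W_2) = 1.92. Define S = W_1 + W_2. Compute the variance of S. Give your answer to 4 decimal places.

By independence, var(S) = (1)²var(W_1) + (1)²var(W_2)
= (1)²·12.25 + (1)²·1.92 = 14.17

14.1700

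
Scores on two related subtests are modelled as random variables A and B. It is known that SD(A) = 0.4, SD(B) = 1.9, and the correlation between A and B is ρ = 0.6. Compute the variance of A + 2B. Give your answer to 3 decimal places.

var(A) = (0.4)² = 0.16;  var(B) = (1.9)² = 3.61
Cov(A,B) = ρ·SD(A)·SD(B) = 0.6·0.4·1.9 = 0.456
var(A + 2B) = (1)²·var(A) + (2)²·var(B) + 2·(1)·(2)·Cov(A,B)
= 1·0.16 + 4·3.61 + 4·0.456 = 16.424

16.424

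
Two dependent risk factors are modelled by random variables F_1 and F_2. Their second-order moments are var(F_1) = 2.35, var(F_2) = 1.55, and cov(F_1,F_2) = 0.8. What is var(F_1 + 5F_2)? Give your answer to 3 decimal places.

var(F_1 + 5F_2) = (1)²·var(F_1) + (5)²·var(F_2) + 2·(1)·(5)·cov(F_1,F_2)
= 1·2.35 + 25·1.55 + 10·0.8 = 49.1

49.100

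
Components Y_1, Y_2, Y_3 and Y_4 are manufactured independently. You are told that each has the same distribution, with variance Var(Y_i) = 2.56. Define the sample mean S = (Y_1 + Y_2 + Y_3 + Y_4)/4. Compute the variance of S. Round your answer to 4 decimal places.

By independence, Var(S) = (0.25)²Var(Y_1) + (0.25)²Var(Y_2) + (0.25)²Var(Y_3) + (0.25)²Var(Y_4)
= (0.25)²·2.56 + (0.25)²·2.56 + (0.25)²·2.56 + (0.25)²·2.56 = 0.64

0.6400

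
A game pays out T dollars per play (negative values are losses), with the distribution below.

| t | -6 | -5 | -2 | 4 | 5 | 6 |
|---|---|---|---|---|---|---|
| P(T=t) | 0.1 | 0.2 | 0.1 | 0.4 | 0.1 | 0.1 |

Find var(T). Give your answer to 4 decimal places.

E[T] = (-6)(0.1) + (-5)(0.2) + (-2)(0.1) + (4)(0.4) + (5)(0.1) + (6)(0.1) = 0.9
E[T²] = (-6)²(0.1) + (-5)²(0.2) + (-2)²(0.1) + (4)²(0.4) + (5)²(0.1) + (6)²(0.1) = 21.5
var(T) = E[T²] − (E[T])² = 21.5 − (0.9)² = 20.69

20.6900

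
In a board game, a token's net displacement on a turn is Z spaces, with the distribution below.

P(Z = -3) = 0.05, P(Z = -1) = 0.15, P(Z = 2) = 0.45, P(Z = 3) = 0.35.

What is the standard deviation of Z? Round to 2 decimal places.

E[Z] = (-3)(0.05) + (-1)(0.15) + (2)(0.45) + (3)(0.35) = 1.65
E[Z²] = (-3)²(0.05) + (-1)²(0.15) + (2)²(0.45) + (3)²(0.35) = 5.55
Var(Z) = E[Z²] − (E[Z])² = 5.55 − (1.65)² = 2.8275
sd(Z) = √2.8275 ≈ 1.68

1.68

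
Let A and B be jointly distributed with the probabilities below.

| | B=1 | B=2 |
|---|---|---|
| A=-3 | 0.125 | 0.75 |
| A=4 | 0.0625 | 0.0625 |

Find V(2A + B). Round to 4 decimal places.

20.4961

E[A] = -2.125,  E[B] = 1.8125,  E[AB] = -4.125
V(A) = 9.875 − (-2.125)² = 5.359375;  V(B) = 3.4375 − (1.8125)² = 0.15234375
cov(A,B) = -4.125 − (-2.125)(1.8125) = -0.2734375
V(2A + B) = (2)²·5.359375 + (1)²·0.15234375 + 2·(2)·(1)·-0.2734375 = 20.49609375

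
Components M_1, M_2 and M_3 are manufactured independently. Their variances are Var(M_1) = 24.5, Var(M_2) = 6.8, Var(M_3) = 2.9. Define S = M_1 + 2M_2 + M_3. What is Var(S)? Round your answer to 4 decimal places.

54.6000

By independence, Var(S) = (1)²Var(M_1) + (2)²Var(M_2) + (1)²Var(M_3)
= (1)²·24.5 + (2)²·6.8 + (1)²·2.9 = 54.6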